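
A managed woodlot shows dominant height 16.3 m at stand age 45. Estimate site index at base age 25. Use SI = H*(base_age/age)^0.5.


Formula: SI = H_dom * (base_age / age)^0.5
Age ratio = 25 / 45 = 0.55556
sqrt(age_ratio) = 0.74536
SI = 16.3 * 0.74536 = 12.1 m

12.1


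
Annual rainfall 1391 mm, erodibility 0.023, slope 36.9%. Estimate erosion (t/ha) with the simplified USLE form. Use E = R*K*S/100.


Formula: E = R * K * S / 100  (simplified USLE)
R * K = 1391 * 0.023 = 31.993
E = 31.993 * 36.9 / 100 = 11.81 t/ha

11.81


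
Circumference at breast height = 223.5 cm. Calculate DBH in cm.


Formula: DBH = C / pi
DBH = 223.5 / pi
pi = 3.14159...
DBH = 71.1 cm

71.1


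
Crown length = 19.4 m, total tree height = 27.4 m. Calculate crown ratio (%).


Formula: Crown Ratio = (Crown Length / Total Height) * 100
CR = (19.4 m / 27.4 m) * 100
CR = 0.708 * 100 = 70.8%

70.8


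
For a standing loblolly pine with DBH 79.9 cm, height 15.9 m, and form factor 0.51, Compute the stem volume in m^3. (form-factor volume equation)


Formula: V = pi * (DBH/200)^2 * H * ff
Radius = DBH/200 = 79.9/200 = 0.3995 m
Radius^2 = 0.3995^2 = 0.15960025 m^2
V = pi * 0.15960025 * 15.9 * 0.51
V = 4.066 m^3

4.066


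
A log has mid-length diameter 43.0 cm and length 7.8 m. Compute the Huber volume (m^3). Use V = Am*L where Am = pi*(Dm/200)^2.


Huber: V = Am * L,  Am = pi*(Dm/200)^2
Am = pi*(43.0/200)^2 = 0.14522 m^2
V = 0.14522*7.8 = 1.1327 m^3

1.1327


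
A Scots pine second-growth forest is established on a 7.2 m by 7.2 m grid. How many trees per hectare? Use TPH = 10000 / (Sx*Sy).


Formula: TPH = 10000 m^2/ha / (spacing_x * spacing_y)
Area per tree = 7.2 m * 7.2 m = 51.84 m^2
TPH = 10000 / 51.84 = 193 trees/ha

193


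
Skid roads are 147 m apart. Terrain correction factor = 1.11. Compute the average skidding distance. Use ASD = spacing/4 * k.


Formula: ASD = (spacing / 4) * correction
Uncorrected distance = spacing / 4 = 147 / 4 = 36.75 m
ASD = 36.75 * 1.11 = 41 m

41


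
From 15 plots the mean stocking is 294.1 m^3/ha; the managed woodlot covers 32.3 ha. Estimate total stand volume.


Formula: Total Volume = Mean Volume per ha * Total Area
Total Volume = 294.1 m^3/ha * 32.3 ha
Total Volume = 9499 m^3

9499


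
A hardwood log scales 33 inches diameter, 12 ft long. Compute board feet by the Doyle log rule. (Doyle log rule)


Doyle: BF = (D - 4)^2 * L / 16
Adjusted diameter = 33 - 4 = 29 in
(D-4)^2 = 29^2 = 841
BF = 841 * 12 / 16 = 631 BF

631


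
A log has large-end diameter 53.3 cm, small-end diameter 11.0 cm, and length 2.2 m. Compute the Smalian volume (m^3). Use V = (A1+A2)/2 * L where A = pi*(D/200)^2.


Smalian: V = (A1 + A2)/2 * L,  A = pi*(D/200)^2
A1 = pi*(53.3/200)^2 = 0.223123 m^2
A2 = pi*(11.0/200)^2 = 0.009503 m^2
V = (0.223123+0.009503)/2*2.2 = 0.2559 m^3

0.2559


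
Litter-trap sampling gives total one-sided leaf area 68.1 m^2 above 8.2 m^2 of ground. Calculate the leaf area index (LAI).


Formula: LAI = total leaf area / ground area  (dimensionless)
LAI = 68.1 m^2 / 8.2 m^2
LAI = 8.3

8.3


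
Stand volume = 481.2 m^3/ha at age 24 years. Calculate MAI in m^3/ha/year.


Formula: MAI = Total Volume / Stand Age
MAI = 481.2 m^3/ha / 24 years
MAI = 20.05 m^3/ha/year

20.05


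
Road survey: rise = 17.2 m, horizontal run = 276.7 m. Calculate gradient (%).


Formula: Gradient = rise / run * 100
Gradient = 17.2 / 276.7 * 100 = 6.2%

6.2


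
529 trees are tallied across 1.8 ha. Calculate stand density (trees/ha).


Formula: Stand Density = N_trees / Area_ha
Density = 529 trees / 1.8 ha
Density = 294 trees/ha

294


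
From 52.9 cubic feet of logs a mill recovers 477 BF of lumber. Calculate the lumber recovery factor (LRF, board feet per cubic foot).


Formula: LRF = Lumber Output (BF) / Log Input (ft^3)
LRF = 477 BF / 52.9 ft^3
LRF = 9.02 BF/ft^3

9.02


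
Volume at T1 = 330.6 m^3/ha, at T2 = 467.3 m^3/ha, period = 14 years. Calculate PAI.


Formula: PAI = (V_T2 - V_T1) / (T2 - T1)
Volume increment = 467.3 - 330.6 = 136.7 m^3/ha
PAI = 136.7 / 14 = 9.76 m^3/ha/year

9.76


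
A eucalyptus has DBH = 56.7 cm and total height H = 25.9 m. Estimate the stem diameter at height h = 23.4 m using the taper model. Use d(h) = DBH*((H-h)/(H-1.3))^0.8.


Taper: d(h) = DBH * ((H - h) / (H - 1.3))^0.8
Numerator = H - h = 25.9 - 23.4 = 2.5 m
Denominator = H - 1.3 = 25.9 - 1.3 = 24.6 m
Ratio = 2.5 / 24.6 = 0.10163
d = 56.7 * 0.10163^0.8 = 9.1 cm

9.1


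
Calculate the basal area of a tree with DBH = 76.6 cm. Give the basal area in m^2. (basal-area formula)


Formula: BA = pi * (DBH/2)^2 / 10000  (cm^2 to m^2)
Radius = DBH/2 = 76.6/2 = 38.3 cm
BA = pi * 38.3^2 / 10000
   = 4608.3708 cm^2 / 10000
   = 0.4608 m^2

0.4608


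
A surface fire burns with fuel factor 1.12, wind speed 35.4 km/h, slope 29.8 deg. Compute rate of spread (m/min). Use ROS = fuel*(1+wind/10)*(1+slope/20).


Formula: ROS = fuel * (1 + wind/10) * (1 + slope/20)
Wind factor = 1 + 35.4/10 = 4.54
Slope factor = 1 + 29.8/20 = 2.49
ROS = 1.12 * 4.54 * 2.49 = 12.66 m/min

12.66


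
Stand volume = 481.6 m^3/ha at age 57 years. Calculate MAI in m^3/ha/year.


Formula: MAI = Total Volume / Stand Age
MAI = 481.6 m^3/ha / 57 years
MAI = 8.45 m^3/ha/year

8.45


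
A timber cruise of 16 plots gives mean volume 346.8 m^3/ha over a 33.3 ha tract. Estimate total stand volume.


Formula: Total Volume = Mean Volume per ha * Total Area
Total Volume = 346.8 m^3/ha * 33.3 ha
Total Volume = 11548 m^3

11548


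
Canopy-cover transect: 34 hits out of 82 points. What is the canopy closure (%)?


Formula: Canopy closure = covered points / total points * 100
Closure = 34 / 82 * 100
Closure = 0.4146 * 100 = 41.5%

41.5


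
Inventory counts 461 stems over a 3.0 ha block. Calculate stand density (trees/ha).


Formula: Stand Density = N_trees / Area_ha
Density = 461 trees / 3.0 ha
Density = 154 trees/ha

154


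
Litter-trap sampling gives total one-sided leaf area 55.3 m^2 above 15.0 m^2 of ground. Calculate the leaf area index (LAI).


Formula: LAI = total leaf area / ground area  (dimensionless)
LAI = 55.3 m^2 / 15.0 m^2
LAI = 3.69

3.69


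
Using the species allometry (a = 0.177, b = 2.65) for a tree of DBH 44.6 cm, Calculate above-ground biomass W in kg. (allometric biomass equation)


Formula: W = a * DBH^b  (allometric power law)
DBH^b = 44.6^2.65 = 23482.1239
W = 0.177 * 23482.1239 = 4156.3 kg

4156.3


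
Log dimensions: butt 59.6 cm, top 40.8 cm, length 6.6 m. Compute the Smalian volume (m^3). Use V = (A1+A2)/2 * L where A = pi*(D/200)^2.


Smalian: V = (A1 + A2)/2 * L,  A = pi*(D/200)^2
A1 = pi*(59.6/200)^2 = 0.278986 m^2
A2 = pi*(40.8/200)^2 = 0.130741 m^2
V = (0.278986+0.130741)/2*6.6 = 1.3521 m^3

1.3521


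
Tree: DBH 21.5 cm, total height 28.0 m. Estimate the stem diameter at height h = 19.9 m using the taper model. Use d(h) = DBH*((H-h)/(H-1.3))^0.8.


Taper: d(h) = DBH * ((H - h) / (H - 1.3))^0.8
Numerator = H - h = 28.0 - 19.9 = 8.1 m
Denominator = H - 1.3 = 28.0 - 1.3 = 26.7 m
Ratio = 8.1 / 26.7 = 0.30337
d = 21.5 * 0.30337^0.8 = 8.3 cm

8.3


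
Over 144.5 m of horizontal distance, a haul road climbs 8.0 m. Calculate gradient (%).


Formula: Gradient = rise / run * 100
Gradient = 8.0 / 144.5 * 100 = 5.5%

5.5


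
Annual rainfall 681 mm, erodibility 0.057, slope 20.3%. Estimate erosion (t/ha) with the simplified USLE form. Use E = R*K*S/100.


Formula: E = R * K * S / 100  (simplified USLE)
R * K = 681 * 0.057 = 38.817
E = 38.817 * 20.3 / 100 = 7.88 t/ha

7.88


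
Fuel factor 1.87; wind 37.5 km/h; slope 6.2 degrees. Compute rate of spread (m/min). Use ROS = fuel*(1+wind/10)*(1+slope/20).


Formula: ROS = fuel * (1 + wind/10) * (1 + slope/20)
Wind factor = 1 + 37.5/10 = 4.75
Slope factor = 1 + 6.2/20 = 1.31
ROS = 1.87 * 4.75 * 1.31 = 11.64 m/min

11.64


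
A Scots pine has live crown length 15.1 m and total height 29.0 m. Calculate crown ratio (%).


Formula: Crown Ratio = (Crown Length / Total Height) * 100
CR = (15.1 m / 29.0 m) * 100
CR = 0.5207 * 100 = 52.1%

52.1


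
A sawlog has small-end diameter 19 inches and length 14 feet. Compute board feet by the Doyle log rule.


Doyle: BF = (D - 4)^2 * L / 16
Adjusted diameter = 19 - 4 = 15 in
(D-4)^2 = 15^2 = 225
BF = 225 * 14 / 16 = 197 BF

197


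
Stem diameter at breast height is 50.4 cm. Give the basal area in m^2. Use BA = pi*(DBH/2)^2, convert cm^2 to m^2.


Formula: BA = pi * (DBH/2)^2 / 10000  (cm^2 to m^2)
Radius = DBH/2 = 50.4/2 = 25.2 cm
BA = pi * 25.2^2 / 10000
   = 1995.037 cm^2 / 10000
   = 0.1995 m^2

0.1995


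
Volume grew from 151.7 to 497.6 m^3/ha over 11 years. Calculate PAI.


Formula: PAI = (V_T2 - V_T1) / (T2 - T1)
Volume increment = 497.6 - 151.7 = 345.9 m^3/ha
PAI = 345.9 / 11 = 31.45 m^3/ha/year

31.45


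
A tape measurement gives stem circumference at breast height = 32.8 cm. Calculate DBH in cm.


Formula: DBH = C / pi
DBH = 32.8 / pi
pi = 3.14159...
DBH = 10.4 cm

10.4


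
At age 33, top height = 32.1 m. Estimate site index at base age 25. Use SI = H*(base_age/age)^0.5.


Formula: SI = H_dom * (base_age / age)^0.5
Age ratio = 25 / 33 = 0.75758
sqrt(age_ratio) = 0.87039
SI = 32.1 * 0.87039 = 27.9 m

27.9


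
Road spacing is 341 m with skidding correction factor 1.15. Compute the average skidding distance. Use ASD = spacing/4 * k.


Formula: ASD = (spacing / 4) * correction
Uncorrected distance = spacing / 4 = 341 / 4 = 85.25 m
ASD = 85.25 * 1.15 = 98 m

98


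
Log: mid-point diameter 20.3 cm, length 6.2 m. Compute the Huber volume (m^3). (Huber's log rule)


Huber: V = Am * L,  Am = pi*(Dm/200)^2
Am = pi*(20.3/200)^2 = 0.032365 m^2
V = 0.032365*6.2 = 0.2007 m^3

0.2007


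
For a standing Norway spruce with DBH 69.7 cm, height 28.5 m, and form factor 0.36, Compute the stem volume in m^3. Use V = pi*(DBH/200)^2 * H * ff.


Formula: V = pi * (DBH/200)^2 * H * ff
Radius = DBH/200 = 69.7/200 = 0.3485 m
Radius^2 = 0.3485^2 = 0.12145225 m^2
V = pi * 0.12145225 * 28.5 * 0.36
V = 3.915 m^3

3.915


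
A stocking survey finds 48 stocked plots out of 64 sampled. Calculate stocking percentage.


Formula: Stocking % = stocked plots / total plots * 100
Stocking = 48 / 64 * 100
Stocking = 0.75 * 100 = 75.0%

75.0


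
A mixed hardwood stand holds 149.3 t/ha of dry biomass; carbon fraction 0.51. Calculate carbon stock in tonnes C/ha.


Formula: Carbon Stock = Biomass * Carbon Fraction
C = 149.3 t/ha * 0.51
C = 76.1 t C/ha

76.1


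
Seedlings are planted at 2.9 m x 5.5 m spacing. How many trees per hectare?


Formula: TPH = 10000 m^2/ha / (spacing_x * spacing_y)
Area per tree = 2.9 m * 5.5 m = 15.95 m^2
TPH = 10000 / 15.95 = 627 trees/ha

627


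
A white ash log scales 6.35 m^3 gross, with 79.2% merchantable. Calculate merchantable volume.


Formula: MV = V_total * (merchantable_pct / 100)
Merchantable fraction = 79.2% / 100 = 0.792
MV = 6.35 m^3 * 0.792 = 5.029 m^3

5.029


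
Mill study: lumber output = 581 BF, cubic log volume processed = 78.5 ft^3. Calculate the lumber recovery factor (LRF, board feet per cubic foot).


Formula: LRF = Lumber Output (BF) / Log Input (ft^3)
LRF = 581 BF / 78.5 ft^3
LRF = 7.4 BF/ft^3

7.4


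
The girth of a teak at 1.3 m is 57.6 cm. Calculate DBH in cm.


Formula: DBH = C / pi
DBH = 57.6 / pi
pi = 3.14159...
DBH = 18.3 cm

18.3


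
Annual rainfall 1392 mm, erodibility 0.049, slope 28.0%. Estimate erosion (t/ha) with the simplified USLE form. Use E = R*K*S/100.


Formula: E = R * K * S / 100  (simplified USLE)
R * K = 1392 * 0.049 = 68.208
E = 68.208 * 28.0 / 100 = 19.1 t/ha

19.1


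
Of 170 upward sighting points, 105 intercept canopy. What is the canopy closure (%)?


Formula: Canopy closure = covered points / total points * 100
Closure = 105 / 170 * 100
Closure = 0.6176 * 100 = 61.8%

61.8


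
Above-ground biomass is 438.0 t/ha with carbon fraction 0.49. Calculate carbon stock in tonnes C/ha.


Formula: Carbon Stock = Biomass * Carbon Fraction
C = 438.0 t/ha * 0.49
C = 214.6 t C/ha

214.6


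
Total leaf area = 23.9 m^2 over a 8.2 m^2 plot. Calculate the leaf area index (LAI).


Formula: LAI = total leaf area / ground area  (dimensionless)
LAI = 23.9 m^2 / 8.2 m^2
LAI = 2.91

2.91


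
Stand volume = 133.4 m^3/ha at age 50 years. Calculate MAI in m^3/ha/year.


Formula: MAI = Total Volume / Stand Age
MAI = 133.4 m^3/ha / 50 years
MAI = 2.67 m^3/ha/year

2.67


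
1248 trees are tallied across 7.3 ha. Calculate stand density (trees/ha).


Formula: Stand Density = N_trees / Area_ha
Density = 1248 trees / 7.3 ha
Density = 171 trees/ha

171


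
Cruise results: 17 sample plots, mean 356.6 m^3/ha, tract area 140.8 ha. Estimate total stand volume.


Formula: Total Volume = Mean Volume per ha * Total Area
Total Volume = 356.6 m^3/ha * 140.8 ha
Total Volume = 50209 m^3

50209


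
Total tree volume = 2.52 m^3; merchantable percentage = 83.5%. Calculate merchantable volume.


Formula: MV = V_total * (merchantable_pct / 100)
Merchantable fraction = 83.5% / 100 = 0.835
MV = 2.52 m^3 * 0.835 = 2.104 m^3

2.104


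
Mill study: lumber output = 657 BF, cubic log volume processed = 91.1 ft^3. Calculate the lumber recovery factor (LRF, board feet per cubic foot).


Formula: LRF = Lumber Output (BF) / Log Input (ft^3)
LRF = 657 BF / 91.1 ft^3
LRF = 7.21 BF/ft^3

7.21


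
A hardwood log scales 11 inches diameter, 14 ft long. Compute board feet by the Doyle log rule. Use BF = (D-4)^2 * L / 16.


Doyle: BF = (D - 4)^2 * L / 16
Adjusted diameter = 11 - 4 = 7 in
(D-4)^2 = 7^2 = 49
BF = 49 * 14 / 16 = 43 BF

43


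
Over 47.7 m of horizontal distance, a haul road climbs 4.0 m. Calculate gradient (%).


Formula: Gradient = rise / run * 100
Gradient = 4.0 / 47.7 * 100 = 8.4%

8.4


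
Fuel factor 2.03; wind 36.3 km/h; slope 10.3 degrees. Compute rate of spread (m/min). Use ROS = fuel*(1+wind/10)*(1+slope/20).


Formula: ROS = fuel * (1 + wind/10) * (1 + slope/20)
Wind factor = 1 + 36.3/10 = 4.63
Slope factor = 1 + 10.3/20 = 1.515
ROS = 2.03 * 4.63 * 1.515 = 14.24 m/min

14.24


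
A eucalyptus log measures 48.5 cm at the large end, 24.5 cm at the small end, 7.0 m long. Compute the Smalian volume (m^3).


Smalian: V = (A1 + A2)/2 * L,  A = pi*(D/200)^2
A1 = pi*(48.5/200)^2 = 0.184745 m^2
A2 = pi*(24.5/200)^2 = 0.047144 m^2
V = (0.184745+0.047144)/2*7.0 = 0.8116 m^3

0.8116


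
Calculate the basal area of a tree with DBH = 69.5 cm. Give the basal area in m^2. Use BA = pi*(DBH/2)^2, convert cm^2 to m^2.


Formula: BA = pi * (DBH/2)^2 / 10000  (cm^2 to m^2)
Radius = DBH/2 = 69.5/2 = 34.75 cm
BA = pi * 34.75^2 / 10000
   = 3793.6695 cm^2 / 10000
   = 0.3794 m^2

0.3794


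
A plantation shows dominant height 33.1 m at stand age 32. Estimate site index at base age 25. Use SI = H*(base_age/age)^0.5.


Formula: SI = H_dom * (base_age / age)^0.5
Age ratio = 25 / 32 = 0.78125
sqrt(age_ratio) = 0.88388
SI = 33.1 * 0.88388 = 29.3 m

29.3


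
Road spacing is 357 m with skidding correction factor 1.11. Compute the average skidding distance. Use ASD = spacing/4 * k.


Formula: ASD = (spacing / 4) * correction
Uncorrected distance = spacing / 4 = 357 / 4 = 89.25 m
ASD = 89.25 * 1.11 = 99 m

99


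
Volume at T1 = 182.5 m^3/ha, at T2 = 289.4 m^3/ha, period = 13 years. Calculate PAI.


Formula: PAI = (V_T2 - V_T1) / (T2 - T1)
Volume increment = 289.4 - 182.5 = 106.9 m^3/ha
PAI = 106.9 / 13 = 8.22 m^3/ha/year

8.22


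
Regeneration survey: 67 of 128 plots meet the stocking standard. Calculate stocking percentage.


Formula: Stocking % = stocked plots / total plots * 100
Stocking = 67 / 128 * 100
Stocking = 0.5234 * 100 = 52.3%

52.3


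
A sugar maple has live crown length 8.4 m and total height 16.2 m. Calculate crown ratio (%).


Formula: Crown Ratio = (Crown Length / Total Height) * 100
CR = (8.4 m / 16.2 m) * 100
CR = 0.5185 * 100 = 51.9%

51.9


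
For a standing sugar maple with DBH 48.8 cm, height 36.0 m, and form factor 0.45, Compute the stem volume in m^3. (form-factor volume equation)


Formula: V = pi * (DBH/200)^2 * H * ff
Radius = DBH/200 = 48.8/200 = 0.244 m
Radius^2 = 0.244^2 = 0.059536 m^2
V = pi * 0.059536 * 36.0 * 0.45
V = 3.03 m^3

3.03


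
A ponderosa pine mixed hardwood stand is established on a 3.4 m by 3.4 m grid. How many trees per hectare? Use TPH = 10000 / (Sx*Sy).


Formula: TPH = 10000 m^2/ha / (spacing_x * spacing_y)
Area per tree = 3.4 m * 3.4 m = 11.56 m^2
TPH = 10000 / 11.56 = 865 trees/ha

865


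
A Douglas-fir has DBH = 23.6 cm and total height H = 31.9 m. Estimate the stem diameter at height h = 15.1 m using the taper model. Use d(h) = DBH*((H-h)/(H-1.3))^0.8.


Taper: d(h) = DBH * ((H - h) / (H - 1.3))^0.8
Numerator = H - h = 31.9 - 15.1 = 16.8 m
Denominator = H - 1.3 = 31.9 - 1.3 = 30.6 m
Ratio = 16.8 / 30.6 = 0.54902
d = 23.6 * 0.54902^0.8 = 14.6 cm

14.6


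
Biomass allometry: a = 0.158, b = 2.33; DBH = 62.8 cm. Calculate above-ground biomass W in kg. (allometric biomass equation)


Formula: W = a * DBH^b  (allometric power law)
DBH^b = 62.8^2.33 = 15461.2987
W = 0.158 * 15461.2987 = 2442.9 kg

2442.9


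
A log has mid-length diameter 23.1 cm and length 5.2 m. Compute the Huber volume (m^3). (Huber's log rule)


Huber: V = Am * L,  Am = pi*(Dm/200)^2
Am = pi*(23.1/200)^2 = 0.04191 m^2
V = 0.04191*5.2 = 0.2179 m^3

0.2179


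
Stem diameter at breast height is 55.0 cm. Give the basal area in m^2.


Formula: BA = pi * (DBH/2)^2 / 10000  (cm^2 to m^2)
Radius = DBH/2 = 55.0/2 = 27.5 cm
BA = pi * 27.5^2 / 10000
   = 2375.8294 cm^2 / 10000
   = 0.2376 m^2

0.2376


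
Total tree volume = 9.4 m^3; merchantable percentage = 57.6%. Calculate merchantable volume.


Formula: MV = V_total * (merchantable_pct / 100)
Merchantable fraction = 57.6% / 100 = 0.576
MV = 9.4 m^3 * 0.576 = 5.414 m^3

5.414


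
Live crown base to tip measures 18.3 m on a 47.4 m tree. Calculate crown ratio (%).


Formula: Crown Ratio = (Crown Length / Total Height) * 100
CR = (18.3 m / 47.4 m) * 100
CR = 0.3861 * 100 = 38.6%

38.6


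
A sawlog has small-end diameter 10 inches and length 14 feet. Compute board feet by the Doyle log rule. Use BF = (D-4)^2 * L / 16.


Doyle: BF = (D - 4)^2 * L / 16
Adjusted diameter = 10 - 4 = 6 in
(D-4)^2 = 6^2 = 36
BF = 36 * 14 / 16 = 32 BF

32


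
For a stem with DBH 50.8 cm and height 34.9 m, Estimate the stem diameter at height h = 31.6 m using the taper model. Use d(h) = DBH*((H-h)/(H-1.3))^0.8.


Taper: d(h) = DBH * ((H - h) / (H - 1.3))^0.8
Numerator = H - h = 34.9 - 31.6 = 3.3 m
Denominator = H - 1.3 = 34.9 - 1.3 = 33.6 m
Ratio = 3.3 / 33.6 = 0.09821
d = 50.8 * 0.09821^0.8 = 7.9 cm

7.9


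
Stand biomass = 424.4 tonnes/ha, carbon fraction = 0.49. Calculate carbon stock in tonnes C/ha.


Formula: Carbon Stock = Biomass * Carbon Fraction
C = 424.4 t/ha * 0.49
C = 208.0 t C/ha

208.0


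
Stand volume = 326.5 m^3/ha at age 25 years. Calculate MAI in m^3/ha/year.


Formula: MAI = Total Volume / Stand Age
MAI = 326.5 m^3/ha / 25 years
MAI = 13.06 m^3/ha/year

13.06


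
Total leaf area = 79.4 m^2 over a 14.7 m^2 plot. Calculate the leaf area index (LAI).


Formula: LAI = total leaf area / ground area  (dimensionless)
LAI = 79.4 m^2 / 14.7 m^2
LAI = 5.4

5.4


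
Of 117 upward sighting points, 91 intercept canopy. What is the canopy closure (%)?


Formula: Canopy closure = covered points / total points * 100
Closure = 91 / 117 * 100
Closure = 0.7778 * 100 = 77.8%

77.8


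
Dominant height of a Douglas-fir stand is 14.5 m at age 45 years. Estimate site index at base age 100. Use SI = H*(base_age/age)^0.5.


Formula: SI = H_dom * (base_age / age)^0.5
Age ratio = 100 / 45 = 2.22222
sqrt(age_ratio) = 1.49071
SI = 14.5 * 1.49071 = 21.6 m

21.6


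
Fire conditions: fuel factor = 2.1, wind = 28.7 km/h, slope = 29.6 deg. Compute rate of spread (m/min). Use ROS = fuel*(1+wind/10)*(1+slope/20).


Formula: ROS = fuel * (1 + wind/10) * (1 + slope/20)
Wind factor = 1 + 28.7/10 = 3.87
Slope factor = 1 + 29.6/20 = 2.48
ROS = 2.1 * 3.87 * 2.48 = 20.15 m/min

20.15


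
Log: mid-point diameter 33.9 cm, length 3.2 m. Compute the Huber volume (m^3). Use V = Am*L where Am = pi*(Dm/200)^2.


Huber: V = Am * L,  Am = pi*(Dm/200)^2
Am = pi*(33.9/200)^2 = 0.090259 m^2
V = 0.090259*3.2 = 0.2888 m^3

0.2888


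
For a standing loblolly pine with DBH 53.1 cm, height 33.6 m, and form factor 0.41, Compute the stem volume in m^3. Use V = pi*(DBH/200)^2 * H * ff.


Formula: V = pi * (DBH/200)^2 * H * ff
Radius = DBH/200 = 53.1/200 = 0.2655 m
Radius^2 = 0.2655^2 = 0.07049025 m^2
V = pi * 0.07049025 * 33.6 * 0.41
V = 3.051 m^3

3.051


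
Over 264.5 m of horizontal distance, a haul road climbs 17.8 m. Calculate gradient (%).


Formula: Gradient = rise / run * 100
Gradient = 17.8 / 264.5 * 100 = 6.7%

6.7


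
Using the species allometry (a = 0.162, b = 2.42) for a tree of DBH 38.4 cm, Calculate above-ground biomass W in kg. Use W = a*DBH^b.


Formula: W = a * DBH^b  (allometric power law)
DBH^b = 38.4^2.42 = 6824.6685
W = 0.162 * 6824.6685 = 1105.6 kg

1105.6


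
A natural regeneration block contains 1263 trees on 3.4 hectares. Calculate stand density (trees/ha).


Formula: Stand Density = N_trees / Area_ha
Density = 1263 trees / 3.4 ha
Density = 371 trees/ha

371


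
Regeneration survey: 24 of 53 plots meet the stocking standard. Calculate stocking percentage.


Formula: Stocking % = stocked plots / total plots * 100
Stocking = 24 / 53 * 100
Stocking = 0.4528 * 100 = 45.3%

45.3


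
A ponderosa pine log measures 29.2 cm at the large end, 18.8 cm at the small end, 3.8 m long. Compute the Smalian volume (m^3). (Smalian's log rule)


Smalian: V = (A1 + A2)/2 * L,  A = pi*(D/200)^2
A1 = pi*(29.2/200)^2 = 0.066966 m^2
A2 = pi*(18.8/200)^2 = 0.027759 m^2
V = (0.066966+0.027759)/2*3.8 = 0.18 m^3

0.18


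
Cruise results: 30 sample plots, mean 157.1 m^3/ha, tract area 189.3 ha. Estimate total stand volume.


Formula: Total Volume = Mean Volume per ha * Total Area
Total Volume = 157.1 m^3/ha * 189.3 ha
Total Volume = 29739 m^3

29739


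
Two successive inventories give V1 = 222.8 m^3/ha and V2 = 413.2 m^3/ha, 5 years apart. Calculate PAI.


Formula: PAI = (V_T2 - V_T1) / (T2 - T1)
Volume increment = 413.2 - 222.8 = 190.4 m^3/ha
PAI = 190.4 / 5 = 38.08 m^3/ha/year

38.08


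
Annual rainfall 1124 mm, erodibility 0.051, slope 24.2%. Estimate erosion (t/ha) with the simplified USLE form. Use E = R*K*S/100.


Formula: E = R * K * S / 100  (simplified USLE)
R * K = 1124 * 0.051 = 57.324
E = 57.324 * 24.2 / 100 = 13.87 t/ha

13.87


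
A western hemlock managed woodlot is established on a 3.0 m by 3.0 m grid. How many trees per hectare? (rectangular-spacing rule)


Formula: TPH = 10000 m^2/ha / (spacing_x * spacing_y)
Area per tree = 3.0 m * 3.0 m = 9.0 m^2
TPH = 10000 / 9.0 = 1111 trees/ha

1111


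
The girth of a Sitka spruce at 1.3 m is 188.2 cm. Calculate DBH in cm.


Formula: DBH = C / pi
DBH = 188.2 / pi
pi = 3.14159...
DBH = 59.9 cm

59.9


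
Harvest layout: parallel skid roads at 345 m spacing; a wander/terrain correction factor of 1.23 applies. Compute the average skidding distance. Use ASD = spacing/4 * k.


Formula: ASD = (spacing / 4) * correction
Uncorrected distance = spacing / 4 = 345 / 4 = 86.25 m
ASD = 86.25 * 1.23 = 106 m

106


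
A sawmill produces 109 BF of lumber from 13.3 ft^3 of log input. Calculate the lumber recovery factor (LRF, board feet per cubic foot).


Formula: LRF = Lumber Output (BF) / Log Input (ft^3)
LRF = 109 BF / 13.3 ft^3
LRF = 8.2 BF/ft^3

8.2


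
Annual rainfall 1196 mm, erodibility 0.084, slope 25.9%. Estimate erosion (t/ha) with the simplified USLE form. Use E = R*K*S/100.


Formula: E = R * K * S / 100  (simplified USLE)
R * K = 1196 * 0.084 = 100.464
E = 100.464 * 25.9 / 100 = 26.02 t/ha

26.02


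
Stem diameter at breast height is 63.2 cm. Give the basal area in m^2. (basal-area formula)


Formula: BA = pi * (DBH/2)^2 / 10000  (cm^2 to m^2)
Radius = DBH/2 = 63.2/2 = 31.6 cm
BA = pi * 31.6^2 / 10000
   = 3137.0688 cm^2 / 10000
   = 0.3137 m^2

0.3137


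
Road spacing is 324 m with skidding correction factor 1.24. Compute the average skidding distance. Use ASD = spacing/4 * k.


Formula: ASD = (spacing / 4) * correction
Uncorrected distance = spacing / 4 = 324 / 4 = 81 m
ASD = 81 * 1.24 = 100 m

100


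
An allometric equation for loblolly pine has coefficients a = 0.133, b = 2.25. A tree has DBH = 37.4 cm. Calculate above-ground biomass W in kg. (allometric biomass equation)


Formula: W = a * DBH^b  (allometric power law)
DBH^b = 37.4^2.25 = 3459.084
W = 0.133 * 3459.084 = 460.1 kg

460.1


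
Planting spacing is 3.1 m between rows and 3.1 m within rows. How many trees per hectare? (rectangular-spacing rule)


Formula: TPH = 10000 m^2/ha / (spacing_x * spacing_y)
Area per tree = 3.1 m * 3.1 m = 9.61 m^2
TPH = 10000 / 9.61 = 1041 trees/ha

1041


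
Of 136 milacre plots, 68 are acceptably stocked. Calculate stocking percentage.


Formula: Stocking % = stocked plots / total plots * 100
Stocking = 68 / 136 * 100
Stocking = 0.5 * 100 = 50.0%

50.0


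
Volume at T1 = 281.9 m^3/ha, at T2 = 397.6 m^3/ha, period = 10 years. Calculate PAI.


Formula: PAI = (V_T2 - V_T1) / (T2 - T1)
Volume increment = 397.6 - 281.9 = 115.7 m^3/ha
PAI = 115.7 / 10 = 11.57 m^3/ha/year

11.57


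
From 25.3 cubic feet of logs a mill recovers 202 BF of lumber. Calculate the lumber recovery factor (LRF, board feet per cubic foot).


Formula: LRF = Lumber Output (BF) / Log Input (ft^3)
LRF = 202 BF / 25.3 ft^3
LRF = 7.98 BF/ft^3

7.98


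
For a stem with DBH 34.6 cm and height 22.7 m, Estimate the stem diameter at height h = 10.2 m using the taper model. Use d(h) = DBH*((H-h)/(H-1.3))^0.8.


Taper: d(h) = DBH * ((H - h) / (H - 1.3))^0.8
Numerator = H - h = 22.7 - 10.2 = 12.5 m
Denominator = H - 1.3 = 22.7 - 1.3 = 21.4 m
Ratio = 12.5 / 21.4 = 0.58411
d = 34.6 * 0.58411^0.8 = 22.5 cm

22.5


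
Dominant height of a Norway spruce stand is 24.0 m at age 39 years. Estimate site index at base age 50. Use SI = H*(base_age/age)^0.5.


Formula: SI = H_dom * (base_age / age)^0.5
Age ratio = 50 / 39 = 1.28205
sqrt(age_ratio) = 1.13228
SI = 24.0 * 1.13228 = 27.2 m

27.2


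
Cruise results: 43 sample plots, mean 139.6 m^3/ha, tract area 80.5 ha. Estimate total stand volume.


Formula: Total Volume = Mean Volume per ha * Total Area
Total Volume = 139.6 m^3/ha * 80.5 ha
Total Volume = 11238 m^3

11238


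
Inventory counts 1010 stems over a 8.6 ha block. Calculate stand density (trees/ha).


Formula: Stand Density = N_trees / Area_ha
Density = 1010 trees / 8.6 ha
Density = 117 trees/ha

117


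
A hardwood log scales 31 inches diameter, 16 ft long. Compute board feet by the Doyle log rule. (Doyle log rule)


Doyle: BF = (D - 4)^2 * L / 16
Adjusted diameter = 31 - 4 = 27 in
(D-4)^2 = 27^2 = 729
BF = 729 * 16 / 16 = 729 BF

729


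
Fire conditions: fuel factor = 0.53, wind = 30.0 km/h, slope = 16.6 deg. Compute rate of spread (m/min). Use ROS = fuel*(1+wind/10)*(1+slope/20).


Formula: ROS = fuel * (1 + wind/10) * (1 + slope/20)
Wind factor = 1 + 30.0/10 = 4.0
Slope factor = 1 + 16.6/20 = 1.83
ROS = 0.53 * 4.0 * 1.83 = 3.88 m/min

3.88


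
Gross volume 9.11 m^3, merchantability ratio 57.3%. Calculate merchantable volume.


Formula: MV = V_total * (merchantable_pct / 100)
Merchantable fraction = 57.3% / 100 = 0.573
MV = 9.11 m^3 * 0.573 = 5.22 m^3

5.22


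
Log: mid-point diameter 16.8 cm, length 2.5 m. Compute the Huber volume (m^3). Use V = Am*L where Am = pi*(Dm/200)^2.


Huber: V = Am * L,  Am = pi*(Dm/200)^2
Am = pi*(16.8/200)^2 = 0.022167 m^2
V = 0.022167*2.5 = 0.0554 m^3

0.0554


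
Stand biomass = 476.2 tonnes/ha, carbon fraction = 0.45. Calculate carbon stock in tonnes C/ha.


Formula: Carbon Stock = Biomass * Carbon Fraction
C = 476.2 t/ha * 0.45
C = 214.3 t C/ha

214.3


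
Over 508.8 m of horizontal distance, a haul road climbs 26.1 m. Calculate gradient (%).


Formula: Gradient = rise / run * 100
Gradient = 26.1 / 508.8 * 100 = 5.1%

5.1


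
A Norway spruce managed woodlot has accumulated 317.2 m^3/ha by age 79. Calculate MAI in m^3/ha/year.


Formula: MAI = Total Volume / Stand Age
MAI = 317.2 m^3/ha / 79 years
MAI = 4.02 m^3/ha/year

4.02


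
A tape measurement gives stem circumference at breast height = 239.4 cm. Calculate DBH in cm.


Formula: DBH = C / pi
DBH = 239.4 / pi
pi = 3.14159...
DBH = 76.2 cm

76.2


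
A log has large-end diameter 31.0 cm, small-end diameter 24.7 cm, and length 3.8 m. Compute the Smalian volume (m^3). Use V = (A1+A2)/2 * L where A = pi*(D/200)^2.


Smalian: V = (A1 + A2)/2 * L,  A = pi*(D/200)^2
A1 = pi*(31.0/200)^2 = 0.075477 m^2
A2 = pi*(24.7/200)^2 = 0.047916 m^2
V = (0.075477+0.047916)/2*3.8 = 0.2344 m^3

0.2344


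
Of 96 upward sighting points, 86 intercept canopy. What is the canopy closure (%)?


Formula: Canopy closure = covered points / total points * 100
Closure = 86 / 96 * 100
Closure = 0.8958 * 100 = 89.6%

89.6


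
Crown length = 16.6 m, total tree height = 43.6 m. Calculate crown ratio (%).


Formula: Crown Ratio = (Crown Length / Total Height) * 100
CR = (16.6 m / 43.6 m) * 100
CR = 0.3807 * 100 = 38.1%

38.1


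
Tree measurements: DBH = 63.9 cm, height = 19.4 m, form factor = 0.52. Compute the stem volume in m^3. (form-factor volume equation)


Formula: V = pi * (DBH/200)^2 * H * ff
Radius = DBH/200 = 63.9/200 = 0.3195 m
Radius^2 = 0.3195^2 = 0.10208025 m^2
V = pi * 0.10208025 * 19.4 * 0.52
V = 3.235 m^3

3.235


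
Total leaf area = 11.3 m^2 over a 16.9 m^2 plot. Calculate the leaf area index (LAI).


Formula: LAI = total leaf area / ground area  (dimensionless)
LAI = 11.3 m^2 / 16.9 m^2
LAI = 0.67

0.67


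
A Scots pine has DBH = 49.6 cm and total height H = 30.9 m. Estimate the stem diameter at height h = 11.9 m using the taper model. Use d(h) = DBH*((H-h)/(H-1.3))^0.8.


Taper: d(h) = DBH * ((H - h) / (H - 1.3))^0.8
Numerator = H - h = 30.9 - 11.9 = 19.0 m
Denominator = H - 1.3 = 30.9 - 1.3 = 29.6 m
Ratio = 19.0 / 29.6 = 0.64189
d = 49.6 * 0.64189^0.8 = 34.8 cm

34.8


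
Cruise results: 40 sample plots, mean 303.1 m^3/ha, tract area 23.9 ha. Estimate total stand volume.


Formula: Total Volume = Mean Volume per ha * Total Area
Total Volume = 303.1 m^3/ha * 23.9 ha
Total Volume = 7244 m^3

7244


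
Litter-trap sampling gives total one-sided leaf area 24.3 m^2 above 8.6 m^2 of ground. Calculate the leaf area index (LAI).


Formula: LAI = total leaf area / ground area  (dimensionless)
LAI = 24.3 m^2 / 8.6 m^2
LAI = 2.83

2.83


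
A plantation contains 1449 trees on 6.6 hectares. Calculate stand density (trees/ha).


Formula: Stand Density = N_trees / Area_ha
Density = 1449 trees / 6.6 ha
Density = 220 trees/ha

220


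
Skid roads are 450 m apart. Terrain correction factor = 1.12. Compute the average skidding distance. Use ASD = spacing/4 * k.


Formula: ASD = (spacing / 4) * correction
Uncorrected distance = spacing / 4 = 450 / 4 = 112.5 m
ASD = 112.5 * 1.12 = 126 m

126


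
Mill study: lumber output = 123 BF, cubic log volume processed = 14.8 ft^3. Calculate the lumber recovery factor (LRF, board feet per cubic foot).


Formula: LRF = Lumber Output (BF) / Log Input (ft^3)
LRF = 123 BF / 14.8 ft^3
LRF = 8.31 BF/ft^3

8.31


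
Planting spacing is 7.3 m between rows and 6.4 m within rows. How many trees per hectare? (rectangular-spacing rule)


Formula: TPH = 10000 m^2/ha / (spacing_x * spacing_y)
Area per tree = 7.3 m * 6.4 m = 46.72 m^2
TPH = 10000 / 46.72 = 214 trees/ha

214


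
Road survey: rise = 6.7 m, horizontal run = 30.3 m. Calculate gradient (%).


Formula: Gradient = rise / run * 100
Gradient = 6.7 / 30.3 * 100 = 22.1%

22.1


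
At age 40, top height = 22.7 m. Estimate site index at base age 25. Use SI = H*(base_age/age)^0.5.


Formula: SI = H_dom * (base_age / age)^0.5
Age ratio = 25 / 40 = 0.625
sqrt(age_ratio) = 0.79057
SI = 22.7 * 0.79057 = 17.9 m

17.9


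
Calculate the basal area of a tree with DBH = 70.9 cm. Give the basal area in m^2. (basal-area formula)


Formula: BA = pi * (DBH/2)^2 / 10000  (cm^2 to m^2)
Radius = DBH/2 = 70.9/2 = 35.45 cm
BA = pi * 35.45^2 / 10000
   = 3948.0473 cm^2 / 10000
   = 0.3948 m^2

0.3948


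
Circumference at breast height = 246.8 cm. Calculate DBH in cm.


Formula: DBH = C / pi
DBH = 246.8 / pi
pi = 3.14159...
DBH = 78.6 cm

78.6


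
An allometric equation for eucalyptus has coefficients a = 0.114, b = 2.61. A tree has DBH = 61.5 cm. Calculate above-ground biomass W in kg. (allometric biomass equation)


Formula: W = a * DBH^b  (allometric power law)
DBH^b = 61.5^2.61 = 46662.0755
W = 0.114 * 46662.0755 = 5319.5 kg

5319.5


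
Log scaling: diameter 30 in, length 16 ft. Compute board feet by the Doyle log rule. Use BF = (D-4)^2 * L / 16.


Doyle: BF = (D - 4)^2 * L / 16
Adjusted diameter = 30 - 4 = 26 in
(D-4)^2 = 26^2 = 676
BF = 676 * 16 / 16 = 676 BF

676


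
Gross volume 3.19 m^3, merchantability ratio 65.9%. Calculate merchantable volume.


Formula: MV = V_total * (merchantable_pct / 100)
Merchantable fraction = 65.9% / 100 = 0.659
MV = 3.19 m^3 * 0.659 = 2.102 m^3

2.102


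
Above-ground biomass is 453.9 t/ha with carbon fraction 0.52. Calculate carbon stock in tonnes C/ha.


Formula: Carbon Stock = Biomass * Carbon Fraction
C = 453.9 t/ha * 0.52
C = 236.0 t C/ha

236.0


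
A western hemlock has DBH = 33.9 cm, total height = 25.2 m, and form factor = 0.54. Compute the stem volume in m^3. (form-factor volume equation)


Formula: V = pi * (DBH/200)^2 * H * ff
Radius = DBH/200 = 33.9/200 = 0.1695 m
Radius^2 = 0.1695^2 = 0.02873025 m^2
V = pi * 0.02873025 * 25.2 * 0.54
V = 1.228 m^3

1.228


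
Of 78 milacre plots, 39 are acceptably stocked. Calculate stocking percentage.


Formula: Stocking % = stocked plots / total plots * 100
Stocking = 39 / 78 * 100
Stocking = 0.5 * 100 = 50.0%

50.0


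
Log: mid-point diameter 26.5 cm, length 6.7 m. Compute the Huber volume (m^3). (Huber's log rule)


Huber: V = Am * L,  Am = pi*(Dm/200)^2
Am = pi*(26.5/200)^2 = 0.055155 m^2
V = 0.055155*6.7 = 0.3695 m^3

0.3695


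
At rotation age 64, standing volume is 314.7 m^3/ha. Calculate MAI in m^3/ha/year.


Formula: MAI = Total Volume / Stand Age
MAI = 314.7 m^3/ha / 64 years
MAI = 4.92 m^3/ha/year

4.92


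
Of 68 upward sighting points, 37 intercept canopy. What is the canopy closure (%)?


Formula: Canopy closure = covered points / total points * 100
Closure = 37 / 68 * 100
Closure = 0.5441 * 100 = 54.4%

54.4


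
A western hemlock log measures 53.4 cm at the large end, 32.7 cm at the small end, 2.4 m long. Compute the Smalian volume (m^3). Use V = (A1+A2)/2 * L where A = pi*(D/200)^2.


Smalian: V = (A1 + A2)/2 * L,  A = pi*(D/200)^2
A1 = pi*(53.4/200)^2 = 0.223961 m^2
A2 = pi*(32.7/200)^2 = 0.083982 m^2
V = (0.223961+0.083982)/2*2.4 = 0.3695 m^3

0.3695


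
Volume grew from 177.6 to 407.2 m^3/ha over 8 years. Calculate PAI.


Formula: PAI = (V_T2 - V_T1) / (T2 - T1)
Volume increment = 407.2 - 177.6 = 229.6 m^3/ha
PAI = 229.6 / 8 = 28.7 m^3/ha/year

28.7


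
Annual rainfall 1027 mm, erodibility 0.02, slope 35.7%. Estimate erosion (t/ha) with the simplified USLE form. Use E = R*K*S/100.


Formula: E = R * K * S / 100  (simplified USLE)
R * K = 1027 * 0.02 = 20.54
E = 20.54 * 35.7 / 100 = 7.33 t/ha

7.33


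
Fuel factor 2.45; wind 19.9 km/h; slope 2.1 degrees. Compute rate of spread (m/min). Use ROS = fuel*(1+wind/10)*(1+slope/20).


Formula: ROS = fuel * (1 + wind/10) * (1 + slope/20)
Wind factor = 1 + 19.9/10 = 2.99
Slope factor = 1 + 2.1/20 = 1.105
ROS = 2.45 * 2.99 * 1.105 = 8.09 m/min

8.09


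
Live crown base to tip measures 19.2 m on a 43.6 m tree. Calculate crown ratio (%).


Formula: Crown Ratio = (Crown Length / Total Height) * 100
CR = (19.2 m / 43.6 m) * 100
CR = 0.4404 * 100 = 44.0%

44.0


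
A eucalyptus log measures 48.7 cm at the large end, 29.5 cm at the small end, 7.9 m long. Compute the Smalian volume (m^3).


Smalian: V = (A1 + A2)/2 * L,  A = pi*(D/200)^2
A1 = pi*(48.7/200)^2 = 0.186272 m^2
A2 = pi*(29.5/200)^2 = 0.068349 m^2
V = (0.186272+0.068349)/2*7.9 = 1.0058 m^3

1.0058


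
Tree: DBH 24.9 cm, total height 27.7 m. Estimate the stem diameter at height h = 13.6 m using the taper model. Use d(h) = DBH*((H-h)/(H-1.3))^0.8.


Taper: d(h) = DBH * ((H - h) / (H - 1.3))^0.8
Numerator = H - h = 27.7 - 13.6 = 14.1 m
Denominator = H - 1.3 = 27.7 - 1.3 = 26.4 m
Ratio = 14.1 / 26.4 = 0.53409
d = 24.9 * 0.53409^0.8 = 15.1 cm

15.1


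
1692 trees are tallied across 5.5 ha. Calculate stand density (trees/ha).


Formula: Stand Density = N_trees / Area_ha
Density = 1692 trees / 5.5 ha
Density = 308 trees/ha

308


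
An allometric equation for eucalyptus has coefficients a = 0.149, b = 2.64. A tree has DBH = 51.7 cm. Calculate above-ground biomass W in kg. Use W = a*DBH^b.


Formula: W = a * DBH^b  (allometric power law)
DBH^b = 51.7^2.64 = 33389.8935
W = 0.149 * 33389.8935 = 4975.1 kg

4975.1


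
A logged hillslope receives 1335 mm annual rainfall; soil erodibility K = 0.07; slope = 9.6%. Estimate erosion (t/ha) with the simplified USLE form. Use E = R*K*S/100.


Formula: E = R * K * S / 100  (simplified USLE)
R * K = 1335 * 0.07 = 93.45
E = 93.45 * 9.6 / 100 = 8.97 t/ha

8.97


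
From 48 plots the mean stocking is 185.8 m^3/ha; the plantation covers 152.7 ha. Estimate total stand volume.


Formula: Total Volume = Mean Volume per ha * Total Area
Total Volume = 185.8 m^3/ha * 152.7 ha
Total Volume = 28372 m^3

28372


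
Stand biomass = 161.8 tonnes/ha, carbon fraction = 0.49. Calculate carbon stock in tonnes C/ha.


Formula: Carbon Stock = Biomass * Carbon Fraction
C = 161.8 t/ha * 0.49
C = 79.3 t C/ha

79.3


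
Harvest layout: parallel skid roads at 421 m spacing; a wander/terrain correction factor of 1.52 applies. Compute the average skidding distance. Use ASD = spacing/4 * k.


Formula: ASD = (spacing / 4) * correction
Uncorrected distance = spacing / 4 = 421 / 4 = 105.25 m
ASD = 105.25 * 1.52 = 160 m

160


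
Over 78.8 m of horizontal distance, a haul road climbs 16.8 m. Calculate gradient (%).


Formula: Gradient = rise / run * 100
Gradient = 16.8 / 78.8 * 100 = 21.3%

21.3


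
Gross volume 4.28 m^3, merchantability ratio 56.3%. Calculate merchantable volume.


Formula: MV = V_total * (merchantable_pct / 100)
Merchantable fraction = 56.3% / 100 = 0.563
MV = 4.28 m^3 * 0.563 = 2.41 m^3

2.41


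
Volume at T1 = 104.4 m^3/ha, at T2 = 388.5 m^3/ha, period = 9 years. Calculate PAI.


Formula: PAI = (V_T2 - V_T1) / (T2 - T1)
Volume increment = 388.5 - 104.4 = 284.1 m^3/ha
PAI = 284.1 / 9 = 31.57 m^3/ha/year

31.57


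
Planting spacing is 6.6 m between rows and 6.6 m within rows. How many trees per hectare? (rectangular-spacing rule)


Formula: TPH = 10000 m^2/ha / (spacing_x * spacing_y)
Area per tree = 6.6 m * 6.6 m = 43.56 m^2
TPH = 10000 / 43.56 = 230 trees/ha

230


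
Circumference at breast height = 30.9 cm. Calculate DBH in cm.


Formula: DBH = C / pi
DBH = 30.9 / pi
pi = 3.14159...
DBH = 9.8 cm

9.8


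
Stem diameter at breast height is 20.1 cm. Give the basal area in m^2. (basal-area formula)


Formula: BA = pi * (DBH/2)^2 / 10000  (cm^2 to m^2)
Radius = DBH/2 = 20.1/2 = 10.05 cm
BA = pi * 10.05^2 / 10000
   = 317.3087 cm^2 / 10000
   = 0.0317 m^2

0.0317


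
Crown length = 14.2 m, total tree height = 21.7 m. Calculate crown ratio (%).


Formula: Crown Ratio = (Crown Length / Total Height) * 100
CR = (14.2 m / 21.7 m) * 100
CR = 0.6544 * 100 = 65.4%

65.4
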